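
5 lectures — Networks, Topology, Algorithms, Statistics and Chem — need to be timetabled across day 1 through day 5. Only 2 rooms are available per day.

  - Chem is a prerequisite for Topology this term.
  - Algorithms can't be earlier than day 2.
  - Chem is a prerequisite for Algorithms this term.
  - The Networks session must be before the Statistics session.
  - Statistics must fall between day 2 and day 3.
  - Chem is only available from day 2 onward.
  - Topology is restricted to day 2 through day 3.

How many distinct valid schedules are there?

7

Splitting on Networks: it can be day 1 (5), day 2 (2). Listing each branch's schedules as (Topology, Algorithms, Statistics, Chem) by day number:
Networks=day 1: (3,3,2,2) (3,4,2,2) (3,4,3,2) (3,5,2,2) (3,5,3,2) — 5.
Networks=day 2: (3,4,3,2) (3,5,3,2) — 2.
Summing: 5 + 2 = 7.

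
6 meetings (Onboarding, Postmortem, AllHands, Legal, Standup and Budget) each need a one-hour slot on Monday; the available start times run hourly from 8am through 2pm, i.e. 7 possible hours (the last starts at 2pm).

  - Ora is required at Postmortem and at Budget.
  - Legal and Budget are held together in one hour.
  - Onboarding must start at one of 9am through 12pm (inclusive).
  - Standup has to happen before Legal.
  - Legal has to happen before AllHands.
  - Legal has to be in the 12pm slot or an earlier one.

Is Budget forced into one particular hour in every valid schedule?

No

Budget can be 9am (e.g. Onboarding=9am; AllHands=10am; Legal=9am; Budget=9am; Standup=8am; Postmortem=8am) or 10am (e.g. Onboarding in 9am, Standup in 8am, Postmortem in 8am, Budget in 10am, Legal in 10am, AllHands in 11am).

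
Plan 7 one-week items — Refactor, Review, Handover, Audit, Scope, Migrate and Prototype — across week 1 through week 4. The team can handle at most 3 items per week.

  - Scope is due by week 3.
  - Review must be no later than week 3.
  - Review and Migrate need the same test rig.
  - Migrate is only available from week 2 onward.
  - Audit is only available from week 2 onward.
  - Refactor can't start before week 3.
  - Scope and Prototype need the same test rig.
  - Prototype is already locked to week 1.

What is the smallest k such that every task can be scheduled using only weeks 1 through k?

3

With at most 3 per week and 7 tasks, at least 3 weeks are needed.
Refactor can't be placed before week 3, so the schedule must run through at least week 3.
3 works (last occupied week: week 3): for example Scope=week 2, Handover=week 1, Audit=week 2, Refactor=week 3, Migrate=week 2, Prototype=week 1, Review=week 1.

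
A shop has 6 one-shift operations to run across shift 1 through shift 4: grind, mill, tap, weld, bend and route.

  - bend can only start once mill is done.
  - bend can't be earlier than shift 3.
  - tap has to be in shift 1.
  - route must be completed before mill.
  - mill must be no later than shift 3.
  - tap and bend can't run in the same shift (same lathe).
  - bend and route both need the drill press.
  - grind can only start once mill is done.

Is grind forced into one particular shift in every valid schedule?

No

grind can be shift 3 (e.g. route -> shift 1; weld -> shift 1; tap -> shift 1; grind -> shift 3; mill -> shift 2; bend -> shift 3) or shift 4 (e.g. bend=shift 3; grind=shift 4; tap=shift 1; mill=shift 2; route=shift 1; weld=shift 1).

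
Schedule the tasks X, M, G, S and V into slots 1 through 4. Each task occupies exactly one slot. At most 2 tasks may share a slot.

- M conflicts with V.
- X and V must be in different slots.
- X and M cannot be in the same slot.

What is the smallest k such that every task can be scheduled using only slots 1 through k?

3

With at most 2 per slot and 5 tasks, at least 3 slots are needed.
3 works (last occupied slot: 3): for example V in 3, X in 1, S in 2, M in 2, G in 1.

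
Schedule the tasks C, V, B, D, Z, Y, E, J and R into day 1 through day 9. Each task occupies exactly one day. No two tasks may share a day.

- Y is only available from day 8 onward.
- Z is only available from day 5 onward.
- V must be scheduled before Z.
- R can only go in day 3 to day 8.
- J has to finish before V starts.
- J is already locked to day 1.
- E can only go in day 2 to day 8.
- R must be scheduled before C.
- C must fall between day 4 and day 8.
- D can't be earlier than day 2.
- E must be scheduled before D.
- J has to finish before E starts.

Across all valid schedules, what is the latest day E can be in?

E is available from day 2; E's own window allows nothing later than day 8.
E at day 7 is achievable: V in day 2; Y in day 8; B in day 6; Z in day 5; C in day 4; J in day 1; R in day 3; D in day 9; E in day 7.
Nothing later works — the capacity limit rule out every day after day 7.

day 7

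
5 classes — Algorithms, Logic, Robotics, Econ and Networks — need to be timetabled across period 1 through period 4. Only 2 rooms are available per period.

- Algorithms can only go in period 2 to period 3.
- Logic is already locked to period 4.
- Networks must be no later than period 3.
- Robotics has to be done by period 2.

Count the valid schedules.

36

Splitting on Algorithms: it can be period 2 (16), period 3 (20). Listing each branch's schedules as (Logic, Robotics, Econ, Networks) by period number:
Algorithms=period 2: (4,1,1,2) (4,1,1,3) (4,1,2,1) (4,1,2,3) (4,1,3,1) (4,1,3,2) (4,1,3,3) (4,1,4,1) (4,1,4,2) (4,1,4,3) (4,2,1,1) (4,2,1,3) (4,2,3,1) (4,2,3,3) (4,2,4,1) (4,2,4,3) — 16.
Algorithms=period 3: (4,1,1,2) (4,1,1,3) (4,1,2,1) (4,1,2,2) (4,1,2,3) (4,1,3,1) (4,1,3,2) (4,1,4,1) (4,1,4,2) (4,1,4,3) (4,2,1,1) (4,2,1,2) (4,2,1,3) (4,2,2,1) (4,2,2,3) (4,2,3,1) (4,2,3,2) (4,2,4,1) (4,2,4,2) (4,2,4,3) — 20.
Summing: 16 + 20 = 36.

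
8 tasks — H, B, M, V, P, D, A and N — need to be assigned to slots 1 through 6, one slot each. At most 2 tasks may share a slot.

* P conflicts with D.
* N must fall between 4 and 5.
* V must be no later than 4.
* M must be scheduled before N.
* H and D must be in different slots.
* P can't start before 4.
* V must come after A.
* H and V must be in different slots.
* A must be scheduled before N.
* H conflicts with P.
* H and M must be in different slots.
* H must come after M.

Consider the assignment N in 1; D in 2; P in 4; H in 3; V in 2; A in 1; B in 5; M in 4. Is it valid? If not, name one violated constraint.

H must come after M — violated.
V must be no later than 4 — holds.
H conflicts with P — holds.
N must fall between 4 and 5 — violated.
H and M must be in different slots — holds.
V must come after A — holds.
At most 2 tasks may share a slot — holds.
A must be scheduled before N — violated.
P conflicts with D — holds.
H and V must be in different slots — holds.
H and D must be in different slots — holds.
M must be scheduled before N — violated.
P can't start before 4 — holds.

No — it violates: M must be scheduled before N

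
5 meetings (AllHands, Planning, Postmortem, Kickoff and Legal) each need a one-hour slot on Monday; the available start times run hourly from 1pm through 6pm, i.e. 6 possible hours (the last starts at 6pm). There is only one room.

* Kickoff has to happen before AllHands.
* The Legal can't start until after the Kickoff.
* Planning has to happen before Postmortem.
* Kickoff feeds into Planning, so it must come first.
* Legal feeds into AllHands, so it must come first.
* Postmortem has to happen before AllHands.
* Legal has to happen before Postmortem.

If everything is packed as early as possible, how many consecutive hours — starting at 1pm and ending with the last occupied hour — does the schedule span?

5

The precedence chain requires at least 4 distinct hours.
With at most 1 per hour and 5 meetings, at least 5 hours are needed.
5 works (last occupied hour: 5pm): for example Legal -> 2pm, Postmortem -> 4pm, Kickoff -> 1pm, AllHands -> 5pm, Planning -> 3pm.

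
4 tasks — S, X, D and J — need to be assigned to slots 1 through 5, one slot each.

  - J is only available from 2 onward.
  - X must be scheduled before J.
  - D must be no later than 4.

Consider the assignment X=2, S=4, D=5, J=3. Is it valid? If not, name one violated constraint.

X must be scheduled before J — holds.
D must be no later than 4 — violated.
J is only available from 2 onward — holds.

No — it violates: D must be no later than 4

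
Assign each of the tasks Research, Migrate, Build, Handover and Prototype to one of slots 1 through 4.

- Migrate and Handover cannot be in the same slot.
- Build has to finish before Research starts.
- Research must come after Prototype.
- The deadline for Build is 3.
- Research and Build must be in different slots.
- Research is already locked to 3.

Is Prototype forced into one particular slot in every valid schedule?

Prototype can be 1 (e.g. Research -> 3; Migrate -> 1; Handover -> 2; Build -> 1; Prototype -> 1) or 2 (e.g. Prototype=2, Build=1, Migrate=1, Handover=2, Research=3).

No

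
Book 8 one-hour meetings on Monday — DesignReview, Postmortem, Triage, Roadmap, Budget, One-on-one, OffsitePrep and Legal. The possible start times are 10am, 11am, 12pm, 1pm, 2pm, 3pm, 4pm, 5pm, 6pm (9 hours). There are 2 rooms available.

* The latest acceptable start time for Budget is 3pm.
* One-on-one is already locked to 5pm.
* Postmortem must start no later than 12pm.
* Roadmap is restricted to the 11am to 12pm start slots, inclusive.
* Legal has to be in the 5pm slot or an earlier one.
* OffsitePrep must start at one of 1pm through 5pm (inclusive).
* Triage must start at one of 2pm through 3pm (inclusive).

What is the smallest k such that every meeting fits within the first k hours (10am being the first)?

With at most 2 per hour and 8 meetings, at least 4 hours are needed.
One-on-one can't be placed before 5pm — that is hour 8 counting from 10am — so the schedule must run through at least 8 hours.
8 works (last occupied hour: 5pm): for example One-on-one=5pm; Legal=12pm; OffsitePrep=1pm; Postmortem=10am; Triage=2pm; Roadmap=11am; Budget=10am; DesignReview=11am.

8 hours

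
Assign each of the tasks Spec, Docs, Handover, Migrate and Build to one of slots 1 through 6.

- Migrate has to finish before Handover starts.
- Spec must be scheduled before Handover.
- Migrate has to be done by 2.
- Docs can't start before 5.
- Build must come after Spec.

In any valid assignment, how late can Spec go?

5

Downstream work caps Spec at 5.
Spec at 5 is achievable: Build in 6, Migrate in 1, Spec in 5, Docs in 5, Handover in 6.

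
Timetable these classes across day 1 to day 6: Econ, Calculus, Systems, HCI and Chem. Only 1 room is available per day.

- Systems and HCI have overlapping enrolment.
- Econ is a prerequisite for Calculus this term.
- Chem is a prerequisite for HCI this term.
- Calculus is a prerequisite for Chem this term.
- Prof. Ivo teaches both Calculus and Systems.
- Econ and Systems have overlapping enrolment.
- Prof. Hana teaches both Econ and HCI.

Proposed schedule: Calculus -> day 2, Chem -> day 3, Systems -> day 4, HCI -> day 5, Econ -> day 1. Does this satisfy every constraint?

Valid

Prof. Hana teaches both Econ and HCI — holds.
Econ is a prerequisite for Calculus this term — holds.
Chem is a prerequisite for HCI this term — holds.
Prof. Ivo teaches both Calculus and Systems — holds.
Econ and Systems have overlapping enrolment — holds.
Systems and HCI have overlapping enrolment — holds.
Only 1 room is available per day — holds.
Calculus is a prerequisite for Chem this term — holds.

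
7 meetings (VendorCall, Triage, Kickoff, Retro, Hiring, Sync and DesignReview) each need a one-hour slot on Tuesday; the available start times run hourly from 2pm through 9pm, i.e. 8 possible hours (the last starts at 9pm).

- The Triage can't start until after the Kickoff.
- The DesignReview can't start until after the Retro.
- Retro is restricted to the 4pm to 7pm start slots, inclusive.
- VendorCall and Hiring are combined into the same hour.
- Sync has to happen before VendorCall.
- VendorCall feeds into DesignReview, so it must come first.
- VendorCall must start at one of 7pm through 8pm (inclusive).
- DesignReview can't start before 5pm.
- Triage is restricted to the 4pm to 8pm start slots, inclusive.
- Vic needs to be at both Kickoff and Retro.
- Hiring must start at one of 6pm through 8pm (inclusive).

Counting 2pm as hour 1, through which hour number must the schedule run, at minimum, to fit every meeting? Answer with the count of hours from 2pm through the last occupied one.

7 hours

The precedence chain requires at least 3 distinct hours.
Propagating the time windows through the other constraints, DesignReview can't land before 8pm — that is hour 7 counting from 2pm — so the schedule must run through at least 7 hours.
7 works (last occupied hour: 8pm): for example Triage -> 4pm, Hiring -> 7pm, DesignReview -> 8pm, VendorCall -> 7pm, Retro -> 4pm, Kickoff -> 2pm, Sync -> 2pm.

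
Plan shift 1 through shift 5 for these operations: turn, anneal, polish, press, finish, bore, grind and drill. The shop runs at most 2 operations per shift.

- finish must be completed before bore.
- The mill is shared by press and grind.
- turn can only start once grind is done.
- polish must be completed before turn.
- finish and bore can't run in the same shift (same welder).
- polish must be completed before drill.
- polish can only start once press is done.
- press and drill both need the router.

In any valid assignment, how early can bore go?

Precedence pushes bore to at least shift 2.
bore at shift 2 is achievable: finish=shift 1; polish=shift 2; bore=shift 2; grind=shift 3; turn=shift 4; drill=shift 3; press=shift 1; anneal=shift 4.

shift 2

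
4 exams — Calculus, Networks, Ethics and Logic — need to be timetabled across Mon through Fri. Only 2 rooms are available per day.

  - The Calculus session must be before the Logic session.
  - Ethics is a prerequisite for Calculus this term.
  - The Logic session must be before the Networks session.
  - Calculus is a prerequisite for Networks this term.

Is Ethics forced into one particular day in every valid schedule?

No

Ethics can be Mon (e.g. Logic -> Wed; Networks -> Thu; Ethics -> Mon; Calculus -> Tue) or Tue (e.g. Ethics -> Tue; Networks -> Fri; Calculus -> Wed; Logic -> Thu).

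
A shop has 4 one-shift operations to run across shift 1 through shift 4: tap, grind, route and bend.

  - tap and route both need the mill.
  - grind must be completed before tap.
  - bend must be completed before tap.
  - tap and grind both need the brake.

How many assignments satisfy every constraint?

Splitting on tap: it can be shift 2 (3), shift 3 (12), shift 4 (27). Listing each branch's schedules as (grind, route, bend) by shift number:
tap=shift 2: (1,1,1) (1,3,1) (1,4,1) — 3.
tap=shift 3: (1,1,1) (1,1,2) (1,2,1) (1,2,2) (1,4,1) (1,4,2) (2,1,1) (2,1,2) (2,2,1) (2,2,2) (2,4,1) (2,4,2) — 12.
tap=shift 4: (1,1,1) (1,1,2) (1,1,3) (1,2,1) (1,2,2) (1,2,3) (1,3,1) (1,3,2) (1,3,3) (2,1,1) (2,1,2) (2,1,3) (2,2,1) (2,2,2) (2,2,3) (2,3,1) (2,3,2) (2,3,3) (3,1,1) (3,1,2) (3,1,3) (3,2,1) (3,2,2) (3,2,3) (3,3,1) (3,3,2) (3,3,3) — 27.
Summing: 3 + 12 + 27 = 42.

42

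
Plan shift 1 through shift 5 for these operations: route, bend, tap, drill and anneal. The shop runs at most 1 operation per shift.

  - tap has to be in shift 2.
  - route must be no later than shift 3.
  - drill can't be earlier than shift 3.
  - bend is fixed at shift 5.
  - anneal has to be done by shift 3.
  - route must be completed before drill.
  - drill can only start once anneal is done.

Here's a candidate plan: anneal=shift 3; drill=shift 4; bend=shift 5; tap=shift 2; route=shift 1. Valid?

Yes, all constraints hold

anneal has to be done by shift 3 — holds.
tap has to be in shift 2 — holds.
route must be no later than shift 3 — holds.
bend is fixed at shift 5 — holds.
drill can't be earlier than shift 3 — holds.
drill can only start once anneal is done — holds.
route must be completed before drill — holds.
The shop runs at most 1 operation per shift — holds.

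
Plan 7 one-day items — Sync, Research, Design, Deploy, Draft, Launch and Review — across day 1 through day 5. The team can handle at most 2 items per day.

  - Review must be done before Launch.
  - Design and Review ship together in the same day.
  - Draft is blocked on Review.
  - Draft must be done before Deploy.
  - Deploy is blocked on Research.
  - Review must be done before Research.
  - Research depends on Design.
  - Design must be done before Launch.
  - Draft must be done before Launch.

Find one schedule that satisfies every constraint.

Deploy in day 3; Design in day 1; Launch in day 3; Draft in day 2; Sync in day 4; Research in day 2; Review in day 1

Checking: Draft(day 2) before Launch(day 3); Design(day 1) before Research(day 2); Design(day 1) before Launch(day 3); Draft(day 2) before Deploy(day 3); Review(day 1) before Research(day 2); Research(day 2) before Deploy(day 3); Review(day 1) before Launch(day 3); Review(day 1) before Draft(day 2); Design = Review = day 1; max 2 per day (cap 2).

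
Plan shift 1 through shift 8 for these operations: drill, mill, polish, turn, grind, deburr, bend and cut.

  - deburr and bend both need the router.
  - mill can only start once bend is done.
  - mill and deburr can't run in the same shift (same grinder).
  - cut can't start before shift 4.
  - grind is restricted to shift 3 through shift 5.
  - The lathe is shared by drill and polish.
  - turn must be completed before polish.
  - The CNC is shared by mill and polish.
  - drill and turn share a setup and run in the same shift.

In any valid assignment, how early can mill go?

shift 2

Precedence pushes mill to at least shift 2.
mill at shift 2 is achievable: deburr=shift 3, drill=shift 1, grind=shift 3, cut=shift 4, mill=shift 2, turn=shift 1, bend=shift 1, polish=shift 3.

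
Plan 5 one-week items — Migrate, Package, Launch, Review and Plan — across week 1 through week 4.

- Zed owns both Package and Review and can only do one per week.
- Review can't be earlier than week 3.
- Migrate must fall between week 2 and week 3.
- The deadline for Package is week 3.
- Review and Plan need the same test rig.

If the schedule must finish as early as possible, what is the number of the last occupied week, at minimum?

3

Review can't be placed before week 3, so the schedule must run through at least week 3.
3 works (last occupied week: week 3): for example Migrate in week 2, Plan in week 1, Package in week 1, Review in week 3, Launch in week 1.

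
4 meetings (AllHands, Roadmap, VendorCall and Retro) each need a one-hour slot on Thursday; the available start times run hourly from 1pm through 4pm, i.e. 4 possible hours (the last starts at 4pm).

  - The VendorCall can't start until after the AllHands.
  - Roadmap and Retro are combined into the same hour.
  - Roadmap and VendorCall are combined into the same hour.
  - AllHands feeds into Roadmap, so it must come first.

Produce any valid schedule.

Retro in 2pm, Roadmap in 2pm, VendorCall in 2pm, AllHands in 1pm

Checking: AllHands(1pm) before VendorCall(2pm); AllHands(1pm) before Roadmap(2pm); Roadmap = VendorCall = 2pm; Roadmap = Retro = 2pm.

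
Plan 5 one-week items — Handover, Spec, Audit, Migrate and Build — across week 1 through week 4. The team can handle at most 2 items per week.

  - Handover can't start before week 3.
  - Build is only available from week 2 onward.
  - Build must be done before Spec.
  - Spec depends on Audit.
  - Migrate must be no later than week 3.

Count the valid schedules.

35

Splitting on Handover: it can be week 3 (14), week 4 (21). Listing each branch's schedules as (Spec, Audit, Migrate, Build) by week number:
Handover=week 3: (3,1,1,2) (3,1,2,2) (3,2,1,2) (4,1,1,2) (4,1,1,3) (4,1,2,2) (4,1,2,3) (4,1,3,2) (4,2,1,2) (4,2,1,3) (4,2,2,3) (4,2,3,2) (4,3,1,2) (4,3,2,2) — 14.
Handover=week 4: (3,1,1,2) (3,1,2,2) (3,1,3,2) (3,2,1,2) (3,2,3,2) (4,1,1,2) (4,1,1,3) (4,1,2,2) (4,1,2,3) (4,1,3,2) (4,1,3,3) (4,2,1,2) (4,2,1,3) (4,2,2,3) (4,2,3,2) (4,2,3,3) (4,3,1,2) (4,3,1,3) (4,3,2,2) (4,3,2,3) (4,3,3,2) — 21.
Summing: 14 + 21 = 35.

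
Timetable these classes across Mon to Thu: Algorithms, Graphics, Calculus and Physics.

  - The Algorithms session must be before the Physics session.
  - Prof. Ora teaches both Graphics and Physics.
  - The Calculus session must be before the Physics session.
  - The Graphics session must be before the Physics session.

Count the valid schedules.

Splitting on Algorithms: it can be Mon (14), Tue (13), Wed (9). Listing each branch's schedules as (Graphics, Calculus, Physics):
Algorithms=Mon: (Mon,Mon,Tue) (Mon,Mon,Wed) (Mon,Mon,Thu) (Mon,Tue,Wed) (Mon,Tue,Thu) (Mon,Wed,Thu) (Tue,Mon,Wed) (Tue,Mon,Thu) (Tue,Tue,Wed) (Tue,Tue,Thu) (Tue,Wed,Thu) (Wed,Mon,Thu) (Wed,Tue,Thu) (Wed,Wed,Thu) — 14.
Algorithms=Tue: (Mon,Mon,Wed) (Mon,Mon,Thu) (Mon,Tue,Wed) (Mon,Tue,Thu) (Mon,Wed,Thu) (Tue,Mon,Wed) (Tue,Mon,Thu) (Tue,Tue,Wed) (Tue,Tue,Thu) (Tue,Wed,Thu) (Wed,Mon,Thu) (Wed,Tue,Thu) (Wed,Wed,Thu) — 13.
Algorithms=Wed: (Mon,Mon,Thu) (Mon,Tue,Thu) (Mon,Wed,Thu) (Tue,Mon,Thu) (Tue,Tue,Thu) (Tue,Wed,Thu) (Wed,Mon,Thu) (Wed,Tue,Thu) (Wed,Wed,Thu) — 9.
Summing: 14 + 13 + 9 = 36.

36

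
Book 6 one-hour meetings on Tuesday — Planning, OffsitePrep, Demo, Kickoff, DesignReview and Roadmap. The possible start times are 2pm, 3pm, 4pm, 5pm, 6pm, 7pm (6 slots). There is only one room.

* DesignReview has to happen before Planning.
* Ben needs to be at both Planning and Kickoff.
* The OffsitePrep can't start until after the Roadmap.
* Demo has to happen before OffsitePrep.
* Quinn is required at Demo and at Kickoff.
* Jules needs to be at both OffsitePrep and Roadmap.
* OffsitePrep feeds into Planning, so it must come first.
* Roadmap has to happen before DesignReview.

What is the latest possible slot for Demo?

Downstream work caps Demo at 5pm.
Demo at 5pm is achievable: Planning -> 7pm; Demo -> 5pm; Roadmap -> 2pm; OffsitePrep -> 6pm; Kickoff -> 4pm; DesignReview -> 3pm.

5pm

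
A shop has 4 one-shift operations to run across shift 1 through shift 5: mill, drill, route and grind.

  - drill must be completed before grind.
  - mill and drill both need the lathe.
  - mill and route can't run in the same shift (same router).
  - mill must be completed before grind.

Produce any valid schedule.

mill=shift 1; route=shift 2; grind=shift 3; drill=shift 2

Checking: drill(shift 2) before grind(shift 3); mill(shift 1) before grind(shift 3); mill(shift 1) != drill(shift 2); mill(shift 1) != route(shift 2).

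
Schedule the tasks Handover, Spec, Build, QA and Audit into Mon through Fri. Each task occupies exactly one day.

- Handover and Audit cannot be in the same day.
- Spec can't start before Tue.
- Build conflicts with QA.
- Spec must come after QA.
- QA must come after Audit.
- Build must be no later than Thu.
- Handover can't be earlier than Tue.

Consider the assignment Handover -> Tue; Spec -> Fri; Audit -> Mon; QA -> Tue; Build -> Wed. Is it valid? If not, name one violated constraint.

Yes

Spec must come after QA — holds.
Build must be no later than Thu — holds.
Handover and Audit cannot be in the same day — holds.
Handover can't be earlier than Tue — holds.
Spec can't start before Tue — holds.
QA must come after Audit — holds.
Build conflicts with QA — holds.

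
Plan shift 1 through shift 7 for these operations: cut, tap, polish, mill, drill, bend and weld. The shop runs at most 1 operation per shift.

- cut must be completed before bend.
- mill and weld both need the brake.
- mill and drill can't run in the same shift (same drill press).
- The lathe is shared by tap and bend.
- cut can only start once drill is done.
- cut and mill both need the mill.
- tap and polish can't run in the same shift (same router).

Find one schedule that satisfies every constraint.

tap -> shift 4; drill -> shift 1; bend -> shift 3; weld -> shift 7; mill -> shift 6; cut -> shift 2; polish -> shift 5

Checking: drill(shift 1) before cut(shift 2); cut(shift 2) before bend(shift 3); tap(shift 4) != polish(shift 5); cut(shift 2) != mill(shift 6); tap(shift 4) != bend(shift 3); mill(shift 6) != drill(shift 1); mill(shift 6) != weld(shift 7); max 1 per shift (cap 1).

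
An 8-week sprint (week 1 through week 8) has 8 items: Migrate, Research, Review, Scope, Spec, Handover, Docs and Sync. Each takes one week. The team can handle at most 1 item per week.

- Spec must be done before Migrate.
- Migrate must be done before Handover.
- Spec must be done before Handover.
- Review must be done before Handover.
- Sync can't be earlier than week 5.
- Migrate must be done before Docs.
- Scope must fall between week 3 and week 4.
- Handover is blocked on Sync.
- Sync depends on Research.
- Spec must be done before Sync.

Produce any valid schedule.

Review -> week 6, Scope -> week 3, Migrate -> week 2, Handover -> week 7, Sync -> week 5, Spec -> week 1, Research -> week 4, Docs -> week 8

Checking: Spec(week 1) before Handover(week 7); Migrate(week 2) before Handover(week 7); Spec(week 1) before Sync(week 5); Review(week 6) before Handover(week 7); Sync(week 5) before Handover(week 7); Spec(week 1) before Migrate(week 2); Migrate(week 2) before Docs(week 8); Research(week 4) before Sync(week 5); Scope=week 3 in [week 3,week 4]; Sync=week 5 in [week 5,week 8]; max 1 per week (cap 1).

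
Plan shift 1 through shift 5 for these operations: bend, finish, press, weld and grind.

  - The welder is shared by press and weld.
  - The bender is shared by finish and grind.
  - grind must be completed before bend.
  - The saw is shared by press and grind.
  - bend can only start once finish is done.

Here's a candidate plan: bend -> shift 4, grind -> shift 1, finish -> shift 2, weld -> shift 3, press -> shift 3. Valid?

bend can only start once finish is done — holds.
The saw is shared by press and grind — holds.
The bender is shared by finish and grind — holds.
grind must be completed before bend — holds.
The welder is shared by press and weld — violated.

No — it violates: The welder is shared by press and weld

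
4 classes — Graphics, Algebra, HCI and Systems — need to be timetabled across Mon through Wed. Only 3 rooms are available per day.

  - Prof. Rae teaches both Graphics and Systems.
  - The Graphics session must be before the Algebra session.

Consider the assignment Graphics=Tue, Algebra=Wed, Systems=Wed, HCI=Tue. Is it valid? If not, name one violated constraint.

Yes

The Graphics session must be before the Algebra session — holds.
Prof. Rae teaches both Graphics and Systems — holds.
Only 3 rooms are available per day — holds.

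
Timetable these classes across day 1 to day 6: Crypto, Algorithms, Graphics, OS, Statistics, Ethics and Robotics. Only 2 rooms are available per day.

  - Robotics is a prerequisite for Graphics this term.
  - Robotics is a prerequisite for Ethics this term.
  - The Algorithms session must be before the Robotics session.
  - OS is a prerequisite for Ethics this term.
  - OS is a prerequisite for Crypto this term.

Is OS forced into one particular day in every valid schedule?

No

OS can be day 1 (e.g. Algorithms=day 1, Crypto=day 2, Ethics=day 3, OS=day 1, Robotics=day 2, Graphics=day 3, Statistics=day 4) or day 2 (e.g. Graphics=day 4, Crypto=day 3, Statistics=day 1, Algorithms=day 1, OS=day 2, Robotics=day 2, Ethics=day 3).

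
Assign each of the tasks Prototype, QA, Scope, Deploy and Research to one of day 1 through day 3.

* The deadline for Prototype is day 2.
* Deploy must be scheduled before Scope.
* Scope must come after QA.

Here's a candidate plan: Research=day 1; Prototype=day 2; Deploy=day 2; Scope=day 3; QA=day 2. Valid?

Yes

Scope must come after QA — holds.
Deploy must be scheduled before Scope — holds.
The deadline for Prototype is day 2 — holds.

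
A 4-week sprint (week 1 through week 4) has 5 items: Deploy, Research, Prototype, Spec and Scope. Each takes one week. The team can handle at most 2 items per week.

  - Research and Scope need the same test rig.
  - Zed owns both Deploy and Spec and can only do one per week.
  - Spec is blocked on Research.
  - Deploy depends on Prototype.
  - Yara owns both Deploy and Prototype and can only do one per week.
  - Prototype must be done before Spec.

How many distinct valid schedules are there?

Splitting on Deploy: it can be week 2 (15), week 3 (21), week 4 (15). Listing each branch's schedules as (Research, Prototype, Spec, Scope) by week number:
Deploy=week 2: (1,1,3,2) (1,1,3,3) (1,1,3,4) (1,1,4,2) (1,1,4,3) (1,1,4,4) (2,1,3,1) (2,1,3,3) (2,1,3,4) (2,1,4,1) (2,1,4,3) (2,1,4,4) (3,1,4,1) (3,1,4,2) (3,1,4,4) — 15.
Deploy=week 3: (1,1,2,2) (1,1,2,3) (1,1,2,4) (1,1,4,2) (1,1,4,3) (1,1,4,4) (1,2,4,2) (1,2,4,3) (1,2,4,4) (2,1,4,1) (2,1,4,3) (2,1,4,4) (2,2,4,1) (2,2,4,3) (2,2,4,4) (3,1,4,1) (3,1,4,2) (3,1,4,4) (3,2,4,1) (3,2,4,2) (3,2,4,4) — 21.
Deploy=week 4: (1,1,2,2) (1,1,2,3) (1,1,2,4) (1,1,3,2) (1,1,3,3) (1,1,3,4) (1,2,3,2) (1,2,3,3) (1,2,3,4) (2,1,3,1) (2,1,3,3) (2,1,3,4) (2,2,3,1) (2,2,3,3) (2,2,3,4) — 15.
Summing: 15 + 21 + 15 = 51.

51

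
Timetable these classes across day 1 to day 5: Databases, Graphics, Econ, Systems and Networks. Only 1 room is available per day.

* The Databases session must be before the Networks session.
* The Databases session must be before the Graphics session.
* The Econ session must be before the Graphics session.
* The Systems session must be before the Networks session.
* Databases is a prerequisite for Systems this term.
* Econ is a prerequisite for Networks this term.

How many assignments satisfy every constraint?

Splitting on Databases: it can be day 1 (5), day 2 (3). Listing each branch's schedules as (Graphics, Econ, Systems, Networks) by day number:
Databases=day 1: (3,2,4,5) (4,2,3,5) (4,3,2,5) (5,2,3,4) (5,3,2,4) — 5.
Databases=day 2: (3,1,4,5) (4,1,3,5) (5,1,3,4) — 3.
Summing: 5 + 3 = 8.

8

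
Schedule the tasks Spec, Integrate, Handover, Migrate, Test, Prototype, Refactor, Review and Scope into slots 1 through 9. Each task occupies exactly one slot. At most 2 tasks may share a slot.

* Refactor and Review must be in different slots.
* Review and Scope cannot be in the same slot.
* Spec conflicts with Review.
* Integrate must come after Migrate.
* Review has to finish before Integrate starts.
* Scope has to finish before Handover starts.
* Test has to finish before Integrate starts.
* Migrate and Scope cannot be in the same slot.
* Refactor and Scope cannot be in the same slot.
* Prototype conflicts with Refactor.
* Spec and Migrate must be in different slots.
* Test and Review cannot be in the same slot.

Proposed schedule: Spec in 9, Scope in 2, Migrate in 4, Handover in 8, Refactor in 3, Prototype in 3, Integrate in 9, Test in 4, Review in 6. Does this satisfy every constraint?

Invalid. Prototype conflicts with Refactor.

Integrate must come after Migrate — holds.
Refactor and Scope cannot be in the same slot — holds.
At most 2 tasks may share a slot — holds.
Refactor and Review must be in different slots — holds.
Review and Scope cannot be in the same slot — holds.
Migrate and Scope cannot be in the same slot — holds.
Test has to finish before Integrate starts — holds.
Spec and Migrate must be in different slots — holds.
Prototype conflicts with Refactor — violated.
Test and Review cannot be in the same slot — holds.
Review has to finish before Integrate starts — holds.
Spec conflicts with Review — holds.
Scope has to finish before Handover starts — holds.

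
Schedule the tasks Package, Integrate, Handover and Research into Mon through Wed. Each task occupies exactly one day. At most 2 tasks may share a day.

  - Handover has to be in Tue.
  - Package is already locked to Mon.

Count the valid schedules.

Splitting on Integrate: it can be Mon (2), Tue (2), Wed (3). Listing each branch's schedules as (Package, Handover, Research):
Integrate=Mon: (Mon,Tue,Tue) (Mon,Tue,Wed) — 2.
Integrate=Tue: (Mon,Tue,Mon) (Mon,Tue,Wed) — 2.
Integrate=Wed: (Mon,Tue,Mon) (Mon,Tue,Tue) (Mon,Tue,Wed) — 3.
Summing: 2 + 2 + 3 = 7.

7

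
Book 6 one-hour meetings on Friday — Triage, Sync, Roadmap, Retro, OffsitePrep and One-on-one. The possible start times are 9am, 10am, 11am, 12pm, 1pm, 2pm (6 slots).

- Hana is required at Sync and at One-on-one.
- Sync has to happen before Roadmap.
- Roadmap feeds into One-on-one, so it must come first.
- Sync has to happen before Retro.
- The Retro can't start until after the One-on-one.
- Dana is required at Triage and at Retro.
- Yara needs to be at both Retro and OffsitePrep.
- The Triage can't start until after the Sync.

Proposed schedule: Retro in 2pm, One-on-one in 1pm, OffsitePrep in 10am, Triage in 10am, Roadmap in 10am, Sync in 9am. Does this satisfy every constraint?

Yes, all constraints hold

The Triage can't start until after the Sync — holds.
Sync has to happen before Retro — holds.
Dana is required at Triage and at Retro — holds.
Hana is required at Sync and at One-on-one — holds.
The Retro can't start until after the One-on-one — holds.
Roadmap feeds into One-on-one, so it must come first — holds.
Yara needs to be at both Retro and OffsitePrep — holds.
Sync has to happen before Roadmap — holds.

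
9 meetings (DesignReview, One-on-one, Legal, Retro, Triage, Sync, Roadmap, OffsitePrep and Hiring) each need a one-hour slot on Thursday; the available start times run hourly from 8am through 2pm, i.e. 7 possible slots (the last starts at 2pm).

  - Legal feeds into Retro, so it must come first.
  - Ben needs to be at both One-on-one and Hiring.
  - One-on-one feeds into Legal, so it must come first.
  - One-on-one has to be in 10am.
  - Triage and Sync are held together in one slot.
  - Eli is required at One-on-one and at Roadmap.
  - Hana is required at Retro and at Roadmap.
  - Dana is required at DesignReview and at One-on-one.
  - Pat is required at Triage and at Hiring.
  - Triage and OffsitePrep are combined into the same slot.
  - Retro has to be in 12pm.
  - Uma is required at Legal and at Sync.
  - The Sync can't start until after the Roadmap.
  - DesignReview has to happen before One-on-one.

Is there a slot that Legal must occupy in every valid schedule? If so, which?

11am

One-on-one is fixed at 10am and must come before Legal, so Legal is at least 11am.
Retro is fixed at 12pm and must come after Legal, so Legal is at most 11am.
So Legal must be 11am.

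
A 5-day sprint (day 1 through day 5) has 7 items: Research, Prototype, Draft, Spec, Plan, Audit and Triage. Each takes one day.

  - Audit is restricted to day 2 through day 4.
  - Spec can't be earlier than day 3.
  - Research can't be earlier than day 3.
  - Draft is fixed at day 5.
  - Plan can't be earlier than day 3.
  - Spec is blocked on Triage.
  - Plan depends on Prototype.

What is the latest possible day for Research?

day 5

Research is available from day 3.
Research at day 5 is achievable: Audit in day 2, Spec in day 3, Triage in day 1, Plan in day 3, Draft in day 5, Research in day 5, Prototype in day 1.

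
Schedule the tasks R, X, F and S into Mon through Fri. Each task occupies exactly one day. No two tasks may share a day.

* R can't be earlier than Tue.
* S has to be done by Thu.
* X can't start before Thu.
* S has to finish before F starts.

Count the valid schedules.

18

Splitting on R: it can be Tue (6), Wed (6), Thu (3), Fri (3). Listing each branch's schedules as (X, F, S):
R=Tue: (Thu,Wed,Mon) (Thu,Fri,Mon) (Thu,Fri,Wed) (Fri,Wed,Mon) (Fri,Thu,Mon) (Fri,Thu,Wed) — 6.
R=Wed: (Thu,Tue,Mon) (Thu,Fri,Mon) (Thu,Fri,Tue) (Fri,Tue,Mon) (Fri,Thu,Mon) (Fri,Thu,Tue) — 6.
R=Thu: (Fri,Tue,Mon) (Fri,Wed,Mon) (Fri,Wed,Tue) — 3.
R=Fri: (Thu,Tue,Mon) (Thu,Wed,Mon) (Thu,Wed,Tue) — 3.
Summing: 6 + 6 + 3 + 3 = 18.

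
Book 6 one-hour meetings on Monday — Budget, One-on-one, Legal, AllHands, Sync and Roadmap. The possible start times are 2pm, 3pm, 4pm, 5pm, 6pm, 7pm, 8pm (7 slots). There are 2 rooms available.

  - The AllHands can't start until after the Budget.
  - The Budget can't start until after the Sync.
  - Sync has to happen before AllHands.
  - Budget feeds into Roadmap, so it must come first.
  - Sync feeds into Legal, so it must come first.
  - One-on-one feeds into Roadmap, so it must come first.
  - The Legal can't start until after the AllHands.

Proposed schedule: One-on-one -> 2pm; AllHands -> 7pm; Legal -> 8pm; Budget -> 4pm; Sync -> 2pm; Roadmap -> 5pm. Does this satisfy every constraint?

Sync has to happen before AllHands — holds.
Budget feeds into Roadmap, so it must come first — holds.
There are 2 rooms available — holds.
The Budget can't start until after the Sync — holds.
The Legal can't start until after the AllHands — holds.
The AllHands can't start until after the Budget — holds.
One-on-one feeds into Roadmap, so it must come first — holds.
Sync feeds into Legal, so it must come first — holds.

Yes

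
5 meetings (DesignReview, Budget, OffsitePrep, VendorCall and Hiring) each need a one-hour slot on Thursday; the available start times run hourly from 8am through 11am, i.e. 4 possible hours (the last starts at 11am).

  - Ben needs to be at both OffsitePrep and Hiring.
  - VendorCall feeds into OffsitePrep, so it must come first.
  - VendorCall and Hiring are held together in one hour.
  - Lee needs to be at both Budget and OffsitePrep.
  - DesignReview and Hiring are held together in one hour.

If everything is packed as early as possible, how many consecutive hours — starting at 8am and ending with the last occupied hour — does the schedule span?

The precedence chain requires at least 2 distinct hours.
2 works (last occupied hour: 9am): for example Budget=8am; Hiring=8am; DesignReview=8am; VendorCall=8am; OffsitePrep=9am.

2 hours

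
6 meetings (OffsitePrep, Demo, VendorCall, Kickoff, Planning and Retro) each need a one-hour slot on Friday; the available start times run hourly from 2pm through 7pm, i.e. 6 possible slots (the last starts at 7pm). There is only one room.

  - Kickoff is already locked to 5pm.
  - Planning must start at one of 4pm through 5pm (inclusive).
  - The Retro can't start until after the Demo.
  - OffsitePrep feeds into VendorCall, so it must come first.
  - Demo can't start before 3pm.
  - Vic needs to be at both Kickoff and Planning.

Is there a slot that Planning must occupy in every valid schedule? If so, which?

Planning's window is 4pm–5pm.
Kickoff is fixed at 5pm, and Planning can't share a slot with Kickoff.
So Planning must be 4pm.

4pm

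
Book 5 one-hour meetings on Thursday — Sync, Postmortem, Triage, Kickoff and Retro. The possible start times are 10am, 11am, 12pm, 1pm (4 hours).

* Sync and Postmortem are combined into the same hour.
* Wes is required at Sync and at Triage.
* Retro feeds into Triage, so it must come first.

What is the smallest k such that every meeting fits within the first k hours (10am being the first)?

The precedence chain requires at least 2 distinct hours.
2 works (last occupied hour: 11am): for example Postmortem in 10am, Triage in 11am, Retro in 10am, Sync in 10am, Kickoff in 10am.

2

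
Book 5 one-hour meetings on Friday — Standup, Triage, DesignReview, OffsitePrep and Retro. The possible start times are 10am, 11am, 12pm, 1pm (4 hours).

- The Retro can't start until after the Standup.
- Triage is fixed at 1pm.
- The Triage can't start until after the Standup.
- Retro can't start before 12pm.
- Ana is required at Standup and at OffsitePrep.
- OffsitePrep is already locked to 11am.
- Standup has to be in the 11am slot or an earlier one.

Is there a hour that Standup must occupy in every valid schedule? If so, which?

10am

Standup's window is 10am–11am.
OffsitePrep is fixed at 11am, and Standup can't share a hour with OffsitePrep.
So Standup must be 10am.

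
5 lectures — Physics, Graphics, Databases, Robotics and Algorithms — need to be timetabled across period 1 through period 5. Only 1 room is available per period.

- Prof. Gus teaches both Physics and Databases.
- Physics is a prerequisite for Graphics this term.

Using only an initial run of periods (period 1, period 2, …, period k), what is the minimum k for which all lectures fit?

The precedence chain requires at least 2 distinct periods.
With at most 1 per period and 5 lectures, at least 5 periods are needed.
5 works (last occupied period: period 5): for example Physics -> period 1; Graphics -> period 2; Robotics -> period 4; Algorithms -> period 5; Databases -> period 3.

5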